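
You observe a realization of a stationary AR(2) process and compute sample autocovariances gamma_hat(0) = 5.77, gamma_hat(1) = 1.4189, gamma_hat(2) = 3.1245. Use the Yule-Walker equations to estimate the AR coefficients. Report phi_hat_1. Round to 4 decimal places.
\hat\phi_{1} = 0.1200

The Yule-Walker equations for an AR(p) process read, in matrix form,
  Gamma_p phi = r_p,   with   (Gamma_p)_{ij} = gamma(|i - j|),
                       (r_p)_i = gamma(i),   i,j = 1..p.
Substitute the sample gammas (Toeplitz matrix and right-hand side of size 2):
  Gamma_p = [[5.77, 1.4189], [1.4189, 5.77]]
  r_p     = [1.4189, 3.1245]
Written out:
  5.77 phi_1 + 1.4189 phi_2 = 1.4189
  1.4189 phi_1 + 5.77 phi_2 = 3.1245
Solve by Cramer's rule:
  det = gamma(0)^2 - gamma(1)^2 = (5.77)^2 - (1.4189)^2 = 33.2929 - 2.01327721 = 31.27962279
  phi_hat_1 = [gamma(1) gamma(0) - gamma(1) gamma(2)] / det = [(1.4189)(5.77) - (1.4189)(3.1245)] / 31.27962279 = 3.75369995 / 31.27962279 = 0.12
  phi_hat_2 = [gamma(0) gamma(2) - gamma(1)^2] / det = [(5.77)(3.1245) - (1.4189)^2] / 31.27962279 = 16.01508779 / 31.27962279 = 0.512
So phi_hat = [0.1200, 0.5120].
Therefore phi_hat_1 = 0.1200.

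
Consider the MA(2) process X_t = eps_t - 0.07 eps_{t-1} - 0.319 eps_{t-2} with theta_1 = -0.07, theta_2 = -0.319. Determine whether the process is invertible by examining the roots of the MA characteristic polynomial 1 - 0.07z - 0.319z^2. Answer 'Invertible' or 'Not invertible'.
\text{Invertible}

The MA(q) characteristic polynomial is P(z) = 1 - 0.07z - 0.319z^2.
Invertibility requires all roots to lie outside the unit circle, i.e. |z| > 1 for every root.
Set 1 + (-0.07) z + (-0.319) z^2 = 0, i.e. a z^2 + b z + c = 0 with a = -0.319, b = -0.07, c = 1.
Discriminant D = b^2 - 4ac = (-0.07)^2 - 4*(-0.319)*1 = 0.0049 - (-1.276) = 1.2809.
D >= 0, so the roots are real: z = (-b +/- sqrt(D)) / (2a) = (0.07 +/- 1.131769) / (-0.638).
  z_1 = (0.07 + 1.131769) / (-0.638) = -1.8836,   |z_1| = 1.8836.
  z_2 = (0.07 - 1.131769) / (-0.638) = 1.6642,   |z_2| = 1.6642.
Moduli of all roots: 1.8836, 1.6642.
All moduli strictly greater than 1? Yes.
Verdict: Invertible.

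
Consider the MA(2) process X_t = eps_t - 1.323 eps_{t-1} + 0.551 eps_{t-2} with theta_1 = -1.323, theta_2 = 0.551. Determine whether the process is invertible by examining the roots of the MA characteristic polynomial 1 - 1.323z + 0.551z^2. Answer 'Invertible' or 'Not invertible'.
\text{Invertible}

The MA(q) characteristic polynomial is P(z) = 1 - 1.323z + 0.551z^2.
Invertibility requires all roots to lie outside the unit circle, i.e. |z| > 1 for every root.
Set 1 + (-1.323) z + (0.551) z^2 = 0, i.e. a z^2 + b z + c = 0 with a = 0.551, b = -1.323, c = 1.
Discriminant D = b^2 - 4ac = (-1.323)^2 - 4*(0.551)*1 = 1.750329 - (2.204) = -0.453671.
D < 0, so the roots are the complex-conjugate pair z = (-b +/- i sqrt(-D)) / (2a) = 1.2005 +/- 0.6112i.
For a conjugate pair |z|^2 = z * conj(z) = (product of roots) = c/a = 1/(0.551) = 1.814882, so |z| = sqrt(1.814882) = 1.3472 for both roots.
Moduli of all roots: 1.3472, 1.3472.
All moduli strictly greater than 1? Yes.
Verdict: Invertible.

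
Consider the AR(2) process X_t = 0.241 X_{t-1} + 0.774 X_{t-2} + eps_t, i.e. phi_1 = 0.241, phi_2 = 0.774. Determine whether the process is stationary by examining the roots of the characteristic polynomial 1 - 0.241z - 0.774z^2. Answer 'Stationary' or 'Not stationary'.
\text{Not stationary}

The AR(p) characteristic polynomial is P(z) = 1 - 0.241z - 0.774z^2.
Stationarity requires all roots to lie outside the unit circle, i.e. |z| > 1 for every root.
Set 1 + (-0.241) z + (-0.774) z^2 = 0, i.e. a z^2 + b z + c = 0 with a = -0.774, b = -0.241, c = 1.
Discriminant D = b^2 - 4ac = (-0.241)^2 - 4*(-0.774)*1 = 0.058081 - (-3.096) = 3.154081.
D >= 0, so the roots are real: z = (-b +/- sqrt(D)) / (2a) = (0.241 +/- 1.775973) / (-1.548).
  z_1 = (0.241 + 1.775973) / (-1.548) = -1.303,   |z_1| = 1.303.
  z_2 = (0.241 - 1.775973) / (-1.548) = 0.9916,   |z_2| = 0.9916.
Moduli of all roots: 1.3030, 0.9916.
All moduli strictly greater than 1? No.
Verdict: Not stationary.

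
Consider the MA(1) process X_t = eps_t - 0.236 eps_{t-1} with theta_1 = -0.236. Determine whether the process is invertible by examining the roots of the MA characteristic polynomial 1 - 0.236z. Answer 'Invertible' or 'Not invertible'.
\text{Invertible}

The MA(q) characteristic polynomial is P(z) = 1 - 0.236z.
Invertibility requires all roots to lie outside the unit circle, i.e. |z| > 1 for every root.
This is linear in z: 1 + (-0.236) z = 0  =>  z = -1/(-0.236) = 4.237288,  |z| = 4.237288.
Moduli of all roots: 4.2373.
All moduli strictly greater than 1? Yes.
Verdict: Invertible.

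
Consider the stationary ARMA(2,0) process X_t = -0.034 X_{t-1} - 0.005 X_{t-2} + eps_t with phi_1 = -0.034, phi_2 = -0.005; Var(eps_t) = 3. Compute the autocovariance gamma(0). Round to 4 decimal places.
\gamma(0) = 3.0035

Multiply the model equation by X_{t-k} and take expectations. With theta_0 = psi_0 = 1 and psi_j the MA(infinity) weights, this gives
  gamma(k) - sum_i phi_i gamma(k-i) = c_k,
  c_k = sigma^2 * sum_{j=k..q} theta_j psi_{j-k}   (c_k = 0 for k > q),
using gamma(-m) = gamma(m).
Pure AR (q = 0): c_0 = sigma^2 = 3, c_k = 0 for k >= 1.
Equations for k = 0, 1, 2 (AR order 2, c_2 = 0):
  (E0) gamma(0) = phi_1 gamma(1) + phi_2 gamma(2) + c_0
  (E1) gamma(1) = phi_1 gamma(0) + phi_2 gamma(1) + c_1
  (E2) gamma(2) = phi_1 gamma(1) + phi_2 gamma(0)
From (E1): gamma(1) = A gamma(0) + B with
  A = phi_1 / (1 - phi_2) = -0.034 / 1.005 = -0.033831,   B = c_1 / (1 - phi_2) = 0 / 1.005 = 0.
Insert (E2) into (E0): gamma(0) (1 - phi_2^2) = phi_1 (1 + phi_2) gamma(1) + c_0.
  phi_1 (1 + phi_2) = (-0.034)(0.995) = -0.03383,   1 - phi_2^2 = 0.999975.
Replace gamma(1) by A gamma(0) + B and collect gamma(0):
  gamma(0) [0.999975 - (-0.03383)(-0.033831)] = c_0 = 3
  gamma(0) * 0.998831 = 3
  gamma(0) = 3 / 0.998831 = 3.003513.
Therefore gamma(0) = 3.0035 (to 4 decimal places).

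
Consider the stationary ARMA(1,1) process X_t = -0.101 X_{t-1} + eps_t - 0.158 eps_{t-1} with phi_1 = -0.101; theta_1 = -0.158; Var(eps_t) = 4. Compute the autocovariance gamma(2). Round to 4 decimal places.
\gamma(2) = 0.1074

Multiply the model equation by X_{t-k} and take expectations. With theta_0 = psi_0 = 1 and psi_j the MA(infinity) weights, this gives
  gamma(k) - sum_i phi_i gamma(k-i) = c_k,
  c_k = sigma^2 * sum_{j=k..q} theta_j psi_{j-k}   (c_k = 0 for k > q),
using gamma(-m) = gamma(m).
psi-weights needed (psi_j = theta_j + sum_i phi_i psi_{j-i}):
  psi_1 = theta_1 + phi_1 = -0.158 + (-0.101) = -0.259
Right-hand sides:
  c_0 = sigma^2 (1 + theta_1 psi_1) = 4 * (1 + (-0.158)(-0.259)) = 4 * 1.040922 = 4.163688
  c_1 = sigma^2 theta_1 = 4 * (-0.158) = -0.632
  c_2 = 0
Equations for k = 0 and k = 1 (AR order 1):
  gamma(0) = phi_1 gamma(1) + c_0
  gamma(1) = phi_1 gamma(0) + c_1
Substituting the second into the first: gamma(0) (1 - phi_1^2) = c_0 + phi_1 c_1, so
  gamma(0) = (c_0 + phi_1 c_1) / (1 - phi_1^2) = (4.163688 + (-0.101)(-0.632)) / (1 - (-0.101)^2) = 4.22752 / 0.989799 = 4.271089.
  gamma(1) = phi_1 gamma(0) + c_1 = (-0.101)(4.271089) + (-0.632) = -1.06338.
For k = 2 (> q): gamma(2) = phi_1 gamma(1) = (-0.101)(-1.06338) = 0.107401.
Therefore gamma(2) = 0.1074 (to 4 decimal places).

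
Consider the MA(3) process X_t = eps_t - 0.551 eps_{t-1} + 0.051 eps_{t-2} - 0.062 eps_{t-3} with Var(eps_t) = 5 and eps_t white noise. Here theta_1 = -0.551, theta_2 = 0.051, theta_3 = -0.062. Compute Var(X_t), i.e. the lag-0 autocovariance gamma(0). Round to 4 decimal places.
\gamma(0) = 6.5502

For an MA(q) process X_t = eps_t + sum_i theta_i eps_{t-i} with
Var(eps_t) = sigma^2, the variance is
  gamma(0) = sigma^2 * (1 + sum_i theta_i^2).
  sum_i theta_i^2 = (-0.551)^2 + (0.051)^2 + (-0.062)^2 = 0.303601 + 0.002601 + 0.003844 = 0.310046.
  gamma(0) = 5 * (1 + 0.310046) = 5 * 1.310046 = 6.55023, which rounds to 6.5502.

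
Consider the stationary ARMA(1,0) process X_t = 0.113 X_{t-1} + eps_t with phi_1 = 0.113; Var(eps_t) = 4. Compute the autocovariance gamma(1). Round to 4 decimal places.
\gamma(1) = 0.4578

Multiply the model equation by X_{t-k} and take expectations. With theta_0 = psi_0 = 1 and psi_j the MA(infinity) weights, this gives
  gamma(k) - sum_i phi_i gamma(k-i) = c_k,
  c_k = sigma^2 * sum_{j=k..q} theta_j psi_{j-k}   (c_k = 0 for k > q),
using gamma(-m) = gamma(m).
Pure AR (q = 0): c_0 = sigma^2 = 4, c_k = 0 for k >= 1.
Equations for k = 0 and k = 1 (AR order 1):
  gamma(0) = phi_1 gamma(1) + c_0
  gamma(1) = phi_1 gamma(0) + c_1
Substituting the second into the first: gamma(0) (1 - phi_1^2) = c_0 + phi_1 c_1, so
  gamma(0) = c_0 / (1 - phi_1^2) = 4 / (1 - (0.113)^2) = 4 / 0.987231 = 4.051737.
  gamma(1) = phi_1 gamma(0) = (0.113)(4.051737) = 0.457846.
Therefore gamma(1) = 0.4578 (to 4 decimal places).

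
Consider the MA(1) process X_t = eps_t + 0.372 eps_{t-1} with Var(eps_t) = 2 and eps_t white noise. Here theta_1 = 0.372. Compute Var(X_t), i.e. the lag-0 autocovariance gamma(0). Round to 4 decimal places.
\gamma(0) = 2.2768

For an MA(q) process X_t = eps_t + sum_i theta_i eps_{t-i} with
Var(eps_t) = sigma^2, the variance is
  gamma(0) = sigma^2 * (1 + sum_i theta_i^2).
  sum_i theta_i^2 = (0.372)^2 = 0.138384.
  gamma(0) = 2 * (1 + 0.138384) = 2 * 1.138384 = 2.276768, which rounds to 2.2768.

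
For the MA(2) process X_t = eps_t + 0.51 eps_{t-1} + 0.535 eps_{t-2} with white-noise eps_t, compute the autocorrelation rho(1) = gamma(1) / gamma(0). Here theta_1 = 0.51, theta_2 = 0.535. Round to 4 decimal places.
\rho(1) = 0.5063

For an MA(q) process with theta_0 = 1, the autocovariance is
  gamma(k) = sigma^2 * sum_{i=0..q-k} theta_i * theta_{i+k},
and rho(k) = gamma(k) / gamma(0). Sigma^2 cancels.
  numerator   = (1)*(0.51) + (0.51)*(0.535) = 0.78285.
  denominator = (1)^2 + (0.51)^2 + (0.535)^2 = 1.546325.
  rho(1) = 0.78285 / 1.546325 = 0.5063.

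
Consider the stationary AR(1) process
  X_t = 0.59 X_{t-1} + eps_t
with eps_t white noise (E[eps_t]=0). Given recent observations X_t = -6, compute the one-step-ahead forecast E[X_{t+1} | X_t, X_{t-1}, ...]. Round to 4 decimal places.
E[X_{t+1} \mid \mathcal F_t] = -3.5400

For an AR(p) model X_t = c + sum_i phi_i X_{t-i} + eps_t, the
one-step-ahead conditional mean is
  E[X_{t+1} | X_t, ...] = c + sum_i phi_i X_{t+1-i}.
Substitute known values:
  E[X_{t+1} | ...] = (0.59) * (-6)
                   = -3.5400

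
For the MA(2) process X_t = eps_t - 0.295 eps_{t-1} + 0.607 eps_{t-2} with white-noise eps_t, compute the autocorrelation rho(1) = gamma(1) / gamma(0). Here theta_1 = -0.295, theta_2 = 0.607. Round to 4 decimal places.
\rho(1) = -0.3257

For an MA(q) process with theta_0 = 1, the autocovariance is
  gamma(k) = sigma^2 * sum_{i=0..q-k} theta_i * theta_{i+k},
and rho(k) = gamma(k) / gamma(0). Sigma^2 cancels.
  numerator   = (1)*(-0.295) + (-0.295)*(0.607) = -0.474065.
  denominator = (1)^2 + (-0.295)^2 + (0.607)^2 = 1.455474.
  rho(1) = -0.474065 / 1.455474 = -0.3257.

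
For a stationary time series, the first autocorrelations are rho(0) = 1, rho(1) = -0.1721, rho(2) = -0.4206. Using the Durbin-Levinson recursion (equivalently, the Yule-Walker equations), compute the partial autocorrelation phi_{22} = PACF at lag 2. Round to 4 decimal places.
\phi_{22} = -0.4640

The PACF at lag k is phi_{kk}, the last component of the solution
to the Yule-Walker system G_k phi = r_k where
  (G_k)_{ij} = rho(|i - j|), (r_k)_i = rho(i), i,j = 1..k.
Equivalently, Durbin-Levinson gives phi_{kk} iteratively:
  phi_{11} = rho(1)
  phi_{kk} = [rho(k) - sum_{j=1..k-1} phi_{k-1,j} rho(k-j)]
            / [1 - sum_{j=1..k-1} phi_{k-1,j} rho(j)],
  phi_{k,j} = phi_{k-1,j} - phi_{kk} phi_{k-1,k-j},  j = 1..k-1.
Step k = 1:
  phi_11 = rho(1) = -0.1721.
Step k = 2:
  phi_22 = [rho(2) - phi_11 rho(1)] / [1 - phi_11 rho(1)] = [-0.4206 - (-0.1721)(-0.1721)] / [1 - (-0.1721)(-0.1721)]
         = -0.45021841 / 0.97038159 = -0.464.
Therefore phi_{22} = -0.4640.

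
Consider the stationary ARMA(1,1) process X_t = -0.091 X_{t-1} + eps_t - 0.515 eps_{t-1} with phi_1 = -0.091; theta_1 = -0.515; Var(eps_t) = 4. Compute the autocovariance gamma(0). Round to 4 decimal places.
\gamma(0) = 5.4812

Multiply the model equation by X_{t-k} and take expectations. With theta_0 = psi_0 = 1 and psi_j the MA(infinity) weights, this gives
  gamma(k) - sum_i phi_i gamma(k-i) = c_k,
  c_k = sigma^2 * sum_{j=k..q} theta_j psi_{j-k}   (c_k = 0 for k > q),
using gamma(-m) = gamma(m).
psi-weights needed (psi_j = theta_j + sum_i phi_i psi_{j-i}):
  psi_1 = theta_1 + phi_1 = -0.515 + (-0.091) = -0.606
Right-hand sides:
  c_0 = sigma^2 (1 + theta_1 psi_1) = 4 * (1 + (-0.515)(-0.606)) = 4 * 1.31209 = 5.24836
  c_1 = sigma^2 theta_1 = 4 * (-0.515) = -2.06
  c_2 = 0
Equations for k = 0 and k = 1 (AR order 1):
  gamma(0) = phi_1 gamma(1) + c_0
  gamma(1) = phi_1 gamma(0) + c_1
Substituting the second into the first: gamma(0) (1 - phi_1^2) = c_0 + phi_1 c_1, so
  gamma(0) = (c_0 + phi_1 c_1) / (1 - phi_1^2) = (5.24836 + (-0.091)(-2.06)) / (1 - (-0.091)^2) = 5.43582 / 0.991719 = 5.48121.
Therefore gamma(0) = 5.4812 (to 4 decimal places).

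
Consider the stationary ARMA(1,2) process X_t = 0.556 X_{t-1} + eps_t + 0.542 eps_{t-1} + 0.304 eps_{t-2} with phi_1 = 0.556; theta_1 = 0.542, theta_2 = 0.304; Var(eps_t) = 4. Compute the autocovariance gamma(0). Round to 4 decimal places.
\gamma(0) = 13.6644

Multiply the model equation by X_{t-k} and take expectations. With theta_0 = psi_0 = 1 and psi_j the MA(infinity) weights, this gives
  gamma(k) - sum_i phi_i gamma(k-i) = c_k,
  c_k = sigma^2 * sum_{j=k..q} theta_j psi_{j-k}   (c_k = 0 for k > q),
using gamma(-m) = gamma(m).
psi-weights needed (psi_j = theta_j + sum_i phi_i psi_{j-i}):
  psi_1 = theta_1 + phi_1 = 0.542 + (0.556) = 1.098
  psi_2 = theta_2 + phi_1 psi_1 = 0.304 + (0.556)(1.098) = 0.914488
Right-hand sides:
  c_0 = sigma^2 (1 + theta_1 psi_1 + theta_2 psi_2) = 4 * (1 + (0.542)(1.098) + (0.304)(0.914488)) = 4 * 1.87312 = 7.492481
  c_1 = sigma^2 (theta_1 + theta_2 psi_1) = 4 * (0.542 + (0.304)(1.098)) = 3.503168
  c_2 = sigma^2 theta_2 = 4 * (0.304) = 1.216
Equations for k = 0 and k = 1 (AR order 1):
  gamma(0) = phi_1 gamma(1) + c_0
  gamma(1) = phi_1 gamma(0) + c_1
Substituting the second into the first: gamma(0) (1 - phi_1^2) = c_0 + phi_1 c_1, so
  gamma(0) = (c_0 + phi_1 c_1) / (1 - phi_1^2) = (7.492481 + (0.556)(3.503168)) / (1 - (0.556)^2) = 9.440243 / 0.690864 = 13.664401.
Therefore gamma(0) = 13.6644 (to 4 decimal places).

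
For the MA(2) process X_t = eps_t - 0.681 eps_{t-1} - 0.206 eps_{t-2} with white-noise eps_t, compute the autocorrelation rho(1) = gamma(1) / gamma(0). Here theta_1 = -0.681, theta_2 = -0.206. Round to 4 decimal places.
\rho(1) = -0.3590

For an MA(q) process with theta_0 = 1, the autocovariance is
  gamma(k) = sigma^2 * sum_{i=0..q-k} theta_i * theta_{i+k},
and rho(k) = gamma(k) / gamma(0). Sigma^2 cancels.
  numerator   = (1)*(-0.681) + (-0.681)*(-0.206) = -0.540714.
  denominator = (1)^2 + (-0.681)^2 + (-0.206)^2 = 1.506197.
  rho(1) = -0.540714 / 1.506197 = -0.3590.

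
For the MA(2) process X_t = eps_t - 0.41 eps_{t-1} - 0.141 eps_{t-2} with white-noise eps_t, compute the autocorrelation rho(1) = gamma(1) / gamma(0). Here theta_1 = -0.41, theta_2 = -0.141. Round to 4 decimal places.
\rho(1) = -0.2965

For an MA(q) process with theta_0 = 1, the autocovariance is
  gamma(k) = sigma^2 * sum_{i=0..q-k} theta_i * theta_{i+k},
and rho(k) = gamma(k) / gamma(0). Sigma^2 cancels.
  numerator   = (1)*(-0.41) + (-0.41)*(-0.141) = -0.35219.
  denominator = (1)^2 + (-0.41)^2 + (-0.141)^2 = 1.187981.
  rho(1) = -0.35219 / 1.187981 = -0.2965.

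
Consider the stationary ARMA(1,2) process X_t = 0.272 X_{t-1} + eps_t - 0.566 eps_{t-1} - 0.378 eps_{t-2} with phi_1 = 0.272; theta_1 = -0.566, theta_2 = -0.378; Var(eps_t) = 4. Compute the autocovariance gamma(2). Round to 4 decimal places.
\gamma(2) = -1.6184

Multiply the model equation by X_{t-k} and take expectations. With theta_0 = psi_0 = 1 and psi_j the MA(infinity) weights, this gives
  gamma(k) - sum_i phi_i gamma(k-i) = c_k,
  c_k = sigma^2 * sum_{j=k..q} theta_j psi_{j-k}   (c_k = 0 for k > q),
using gamma(-m) = gamma(m).
psi-weights needed (psi_j = theta_j + sum_i phi_i psi_{j-i}):
  psi_1 = theta_1 + phi_1 = -0.566 + (0.272) = -0.294
  psi_2 = theta_2 + phi_1 psi_1 = -0.378 + (0.272)(-0.294) = -0.457968
Right-hand sides:
  c_0 = sigma^2 (1 + theta_1 psi_1 + theta_2 psi_2) = 4 * (1 + (-0.566)(-0.294) + (-0.378)(-0.457968)) = 4 * 1.339516 = 5.358064
  c_1 = sigma^2 (theta_1 + theta_2 psi_1) = 4 * (-0.566 + (-0.378)(-0.294)) = -1.819472
  c_2 = sigma^2 theta_2 = 4 * (-0.378) = -1.512
Equations for k = 0 and k = 1 (AR order 1):
  gamma(0) = phi_1 gamma(1) + c_0
  gamma(1) = phi_1 gamma(0) + c_1
Substituting the second into the first: gamma(0) (1 - phi_1^2) = c_0 + phi_1 c_1, so
  gamma(0) = (c_0 + phi_1 c_1) / (1 - phi_1^2) = (5.358064 + (0.272)(-1.819472)) / (1 - (0.272)^2) = 4.863167 / 0.926016 = 5.25171.
  gamma(1) = phi_1 gamma(0) + c_1 = (0.272)(5.25171) + (-1.819472) = -0.391007.
For k = 2: gamma(2) = phi_1 gamma(1) + c_2
  = (0.272)(-0.391007) + (-1.512) = -1.618354.
Therefore gamma(2) = -1.6184 (to 4 decimal places).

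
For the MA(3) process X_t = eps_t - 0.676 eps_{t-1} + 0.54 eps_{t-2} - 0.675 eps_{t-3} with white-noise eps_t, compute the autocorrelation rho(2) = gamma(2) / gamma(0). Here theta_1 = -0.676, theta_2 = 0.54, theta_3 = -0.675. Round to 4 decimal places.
\rho(2) = 0.4520

For an MA(q) process with theta_0 = 1, the autocovariance is
  gamma(k) = sigma^2 * sum_{i=0..q-k} theta_i * theta_{i+k},
and rho(k) = gamma(k) / gamma(0). Sigma^2 cancels.
  numerator   = (1)*(0.54) + (-0.676)*(-0.675) = 0.9963.
  denominator = (1)^2 + (-0.676)^2 + (0.54)^2 + (-0.675)^2 = 2.204201.
  rho(2) = 0.9963 / 2.204201 = 0.4520.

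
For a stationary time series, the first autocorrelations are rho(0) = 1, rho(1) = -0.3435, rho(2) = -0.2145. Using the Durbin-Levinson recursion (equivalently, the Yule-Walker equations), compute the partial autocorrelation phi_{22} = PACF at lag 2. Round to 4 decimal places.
\phi_{22} = -0.3770

The PACF at lag k is phi_{kk}, the last component of the solution
to the Yule-Walker system G_k phi = r_k where
  (G_k)_{ij} = rho(|i - j|), (r_k)_i = rho(i), i,j = 1..k.
Equivalently, Durbin-Levinson gives phi_{kk} iteratively:
  phi_{11} = rho(1)
  phi_{kk} = [rho(k) - sum_{j=1..k-1} phi_{k-1,j} rho(k-j)]
            / [1 - sum_{j=1..k-1} phi_{k-1,j} rho(j)],
  phi_{k,j} = phi_{k-1,j} - phi_{kk} phi_{k-1,k-j},  j = 1..k-1.
Step k = 1:
  phi_11 = rho(1) = -0.3435.
Step k = 2:
  phi_22 = [rho(2) - phi_11 rho(1)] / [1 - phi_11 rho(1)] = [-0.2145 - (-0.3435)(-0.3435)] / [1 - (-0.3435)(-0.3435)]
         = -0.33249225 / 0.88200775 = -0.377.
Therefore phi_{22} = -0.3770.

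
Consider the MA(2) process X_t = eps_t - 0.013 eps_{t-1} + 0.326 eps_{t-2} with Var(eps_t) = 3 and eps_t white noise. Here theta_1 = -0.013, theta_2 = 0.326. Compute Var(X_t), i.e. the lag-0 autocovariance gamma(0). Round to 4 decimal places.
\gamma(0) = 3.3193

For an MA(q) process X_t = eps_t + sum_i theta_i eps_{t-i} with
Var(eps_t) = sigma^2, the variance is
  gamma(0) = sigma^2 * (1 + sum_i theta_i^2).
  sum_i theta_i^2 = (-0.013)^2 + (0.326)^2 = 0.000169 + 0.106276 = 0.106445.
  gamma(0) = 3 * (1 + 0.106445) = 3 * 1.106445 = 3.319335, which rounds to 3.3193.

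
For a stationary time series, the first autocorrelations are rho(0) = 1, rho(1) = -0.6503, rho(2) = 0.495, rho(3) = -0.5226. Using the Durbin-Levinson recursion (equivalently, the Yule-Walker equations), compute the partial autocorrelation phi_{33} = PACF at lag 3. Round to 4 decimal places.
\phi_{33} = -0.2811

The PACF at lag k is phi_{kk}, the last component of the solution
to the Yule-Walker system G_k phi = r_k where
  (G_k)_{ij} = rho(|i - j|), (r_k)_i = rho(i), i,j = 1..k.
Equivalently, Durbin-Levinson gives phi_{kk} iteratively:
  phi_{11} = rho(1)
  phi_{kk} = [rho(k) - sum_{j=1..k-1} phi_{k-1,j} rho(k-j)]
            / [1 - sum_{j=1..k-1} phi_{k-1,j} rho(j)],
  phi_{k,j} = phi_{k-1,j} - phi_{kk} phi_{k-1,k-j},  j = 1..k-1.
Step k = 1:
  phi_11 = rho(1) = -0.6503.
Step k = 2:
  phi_22 = [rho(2) - phi_11 rho(1)] / [1 - phi_11 rho(1)] = [0.495 - (-0.6503)(-0.6503)] / [1 - (-0.6503)(-0.6503)]
         = 0.07210991 / 0.57710991 = 0.12495.
  Update: phi_21 = phi_11 - phi_22 phi_11 = -0.6503 - (0.12495)(-0.6503) = -0.569045.
Step k = 3:
  phi_33 = [rho(3) - phi_21 rho(2) - phi_22 rho(1)] / [1 - phi_21 rho(1) - phi_22 rho(2)]
    numerator   = -0.5226 - (-0.569045)(0.495) - (0.12495)(-0.6503) = -0.15966772
    denominator = 1 - (-0.569045)(-0.6503) - (0.12495)(0.495) = 0.56809977
  phi_33 = -0.15966772 / 0.56809977 = -0.2811.
Therefore phi_{33} = -0.2811.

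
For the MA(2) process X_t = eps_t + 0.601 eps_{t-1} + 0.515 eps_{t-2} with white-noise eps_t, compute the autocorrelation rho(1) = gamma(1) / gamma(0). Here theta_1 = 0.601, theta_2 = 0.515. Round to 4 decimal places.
\rho(1) = 0.5598

For an MA(q) process with theta_0 = 1, the autocovariance is
  gamma(k) = sigma^2 * sum_{i=0..q-k} theta_i * theta_{i+k},
and rho(k) = gamma(k) / gamma(0). Sigma^2 cancels.
  numerator   = (1)*(0.601) + (0.601)*(0.515) = 0.910515.
  denominator = (1)^2 + (0.601)^2 + (0.515)^2 = 1.626426.
  rho(1) = 0.910515 / 1.626426 = 0.5598.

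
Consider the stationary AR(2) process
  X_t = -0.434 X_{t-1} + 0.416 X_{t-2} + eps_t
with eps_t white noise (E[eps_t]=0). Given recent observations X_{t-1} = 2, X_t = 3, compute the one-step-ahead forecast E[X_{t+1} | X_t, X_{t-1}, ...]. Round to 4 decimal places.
E[X_{t+1} \mid \mathcal F_t] = -0.4700

For an AR(p) model X_t = c + sum_i phi_i X_{t-i} + eps_t, the
one-step-ahead conditional mean is
  E[X_{t+1} | X_t, ...] = c + sum_i phi_i X_{t+1-i}.
Substitute known values:
  E[X_{t+1} | ...] = (-0.434) * (3) + (0.416) * (2)
                   = -0.4700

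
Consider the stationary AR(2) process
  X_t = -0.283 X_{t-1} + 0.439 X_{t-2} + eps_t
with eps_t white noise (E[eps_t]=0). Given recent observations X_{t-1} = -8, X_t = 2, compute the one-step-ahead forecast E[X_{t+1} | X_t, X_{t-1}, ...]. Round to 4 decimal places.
E[X_{t+1} \mid \mathcal F_t] = -4.0780

For an AR(p) model X_t = c + sum_i phi_i X_{t-i} + eps_t, the
one-step-ahead conditional mean is
  E[X_{t+1} | X_t, ...] = c + sum_i phi_i X_{t+1-i}.
Substitute known values:
  E[X_{t+1} | ...] = (-0.283) * (2) + (0.439) * (-8)
                   = -4.0780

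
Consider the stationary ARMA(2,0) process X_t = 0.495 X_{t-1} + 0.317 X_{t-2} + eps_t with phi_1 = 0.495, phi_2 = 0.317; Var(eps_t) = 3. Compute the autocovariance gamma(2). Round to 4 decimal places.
\gamma(2) = 4.7472

Multiply the model equation by X_{t-k} and take expectations. With theta_0 = psi_0 = 1 and psi_j the MA(infinity) weights, this gives
  gamma(k) - sum_i phi_i gamma(k-i) = c_k,
  c_k = sigma^2 * sum_{j=k..q} theta_j psi_{j-k}   (c_k = 0 for k > q),
using gamma(-m) = gamma(m).
Pure AR (q = 0): c_0 = sigma^2 = 3, c_k = 0 for k >= 1.
Equations for k = 0, 1, 2 (AR order 2, c_2 = 0):
  (E0) gamma(0) = phi_1 gamma(1) + phi_2 gamma(2) + c_0
  (E1) gamma(1) = phi_1 gamma(0) + phi_2 gamma(1) + c_1
  (E2) gamma(2) = phi_1 gamma(1) + phi_2 gamma(0)
From (E1): gamma(1) = A gamma(0) + B with
  A = phi_1 / (1 - phi_2) = 0.495 / 0.683 = 0.724744,   B = c_1 / (1 - phi_2) = 0 / 0.683 = 0.
Insert (E2) into (E0): gamma(0) (1 - phi_2^2) = phi_1 (1 + phi_2) gamma(1) + c_0.
  phi_1 (1 + phi_2) = (0.495)(1.317) = 0.651915,   1 - phi_2^2 = 0.899511.
Replace gamma(1) by A gamma(0) + B and collect gamma(0):
  gamma(0) [0.899511 - (0.651915)(0.724744)] = c_0 = 3
  gamma(0) * 0.42704 = 3
  gamma(0) = 3 / 0.42704 = 7.025109.
  gamma(1) = A gamma(0) = (0.724744)(7.025109) = 5.091404.
  gamma(2) = phi_1 gamma(1) + phi_2 gamma(0) = (0.495)(5.091404) + (0.317)(7.025109) = 4.747204.
Therefore gamma(2) = 4.7472 (to 4 decimal places).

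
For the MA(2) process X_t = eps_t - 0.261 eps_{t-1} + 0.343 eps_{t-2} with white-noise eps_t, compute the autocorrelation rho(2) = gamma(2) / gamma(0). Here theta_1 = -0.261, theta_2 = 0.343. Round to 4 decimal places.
\rho(2) = 0.2893

For an MA(q) process with theta_0 = 1, the autocovariance is
  gamma(k) = sigma^2 * sum_{i=0..q-k} theta_i * theta_{i+k},
and rho(k) = gamma(k) / gamma(0). Sigma^2 cancels.
  numerator   = (1)*(0.343) = 0.343.
  denominator = (1)^2 + (-0.261)^2 + (0.343)^2 = 1.18577.
  rho(2) = 0.343 / 1.18577 = 0.2893.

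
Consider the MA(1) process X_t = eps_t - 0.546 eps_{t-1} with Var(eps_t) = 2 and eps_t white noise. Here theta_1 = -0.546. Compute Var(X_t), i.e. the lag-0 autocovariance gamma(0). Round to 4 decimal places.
\gamma(0) = 2.5962

For an MA(q) process X_t = eps_t + sum_i theta_i eps_{t-i} with
Var(eps_t) = sigma^2, the variance is
  gamma(0) = sigma^2 * (1 + sum_i theta_i^2).
  sum_i theta_i^2 = (-0.546)^2 = 0.298116.
  gamma(0) = 2 * (1 + 0.298116) = 2 * 1.298116 = 2.596232, which rounds to 2.5962.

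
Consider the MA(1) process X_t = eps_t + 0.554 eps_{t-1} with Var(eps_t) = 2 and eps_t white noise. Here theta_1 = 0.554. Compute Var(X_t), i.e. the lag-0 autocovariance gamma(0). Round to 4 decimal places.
\gamma(0) = 2.6138

For an MA(q) process X_t = eps_t + sum_i theta_i eps_{t-i} with
Var(eps_t) = sigma^2, the variance is
  gamma(0) = sigma^2 * (1 + sum_i theta_i^2).
  sum_i theta_i^2 = (0.554)^2 = 0.306916.
  gamma(0) = 2 * (1 + 0.306916) = 2 * 1.306916 = 2.613832, which rounds to 2.6138.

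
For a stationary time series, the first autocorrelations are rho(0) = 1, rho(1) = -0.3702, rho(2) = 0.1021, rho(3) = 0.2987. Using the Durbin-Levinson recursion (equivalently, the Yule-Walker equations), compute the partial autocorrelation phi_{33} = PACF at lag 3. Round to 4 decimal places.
\phi_{33} = 0.3750

The PACF at lag k is phi_{kk}, the last component of the solution
to the Yule-Walker system G_k phi = r_k where
  (G_k)_{ij} = rho(|i - j|), (r_k)_i = rho(i), i,j = 1..k.
Equivalently, Durbin-Levinson gives phi_{kk} iteratively:
  phi_{11} = rho(1)
  phi_{kk} = [rho(k) - sum_{j=1..k-1} phi_{k-1,j} rho(k-j)]
            / [1 - sum_{j=1..k-1} phi_{k-1,j} rho(j)],
  phi_{k,j} = phi_{k-1,j} - phi_{kk} phi_{k-1,k-j},  j = 1..k-1.
Step k = 1:
  phi_11 = rho(1) = -0.3702.
Step k = 2:
  phi_22 = [rho(2) - phi_11 rho(1)] / [1 - phi_11 rho(1)] = [0.1021 - (-0.3702)(-0.3702)] / [1 - (-0.3702)(-0.3702)]
         = -0.03494804 / 0.86295196 = -0.040498.
  Update: phi_21 = phi_11 - phi_22 phi_11 = -0.3702 - (-0.040498)(-0.3702) = -0.385192.
Step k = 3:
  phi_33 = [rho(3) - phi_21 rho(2) - phi_22 rho(1)] / [1 - phi_21 rho(1) - phi_22 rho(2)]
    numerator   = 0.2987 - (-0.385192)(0.1021) - (-0.040498)(-0.3702) = 0.3230357
    denominator = 1 - (-0.385192)(-0.3702) - (-0.040498)(0.1021) = 0.86153663
  phi_33 = 0.3230357 / 0.86153663 = 0.375.
Therefore phi_{33} = 0.3750.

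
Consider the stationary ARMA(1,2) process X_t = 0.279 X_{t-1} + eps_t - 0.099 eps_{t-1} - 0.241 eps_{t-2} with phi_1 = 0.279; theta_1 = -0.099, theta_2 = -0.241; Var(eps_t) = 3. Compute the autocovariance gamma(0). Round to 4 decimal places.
\gamma(0) = 3.2156

Multiply the model equation by X_{t-k} and take expectations. With theta_0 = psi_0 = 1 and psi_j the MA(infinity) weights, this gives
  gamma(k) - sum_i phi_i gamma(k-i) = c_k,
  c_k = sigma^2 * sum_{j=k..q} theta_j psi_{j-k}   (c_k = 0 for k > q),
using gamma(-m) = gamma(m).
psi-weights needed (psi_j = theta_j + sum_i phi_i psi_{j-i}):
  psi_1 = theta_1 + phi_1 = -0.099 + (0.279) = 0.18
  psi_2 = theta_2 + phi_1 psi_1 = -0.241 + (0.279)(0.18) = -0.19078
Right-hand sides:
  c_0 = sigma^2 (1 + theta_1 psi_1 + theta_2 psi_2) = 3 * (1 + (-0.099)(0.18) + (-0.241)(-0.19078)) = 3 * 1.028158 = 3.084474
  c_1 = sigma^2 (theta_1 + theta_2 psi_1) = 3 * (-0.099 + (-0.241)(0.18)) = -0.42714
  c_2 = sigma^2 theta_2 = 3 * (-0.241) = -0.723
Equations for k = 0 and k = 1 (AR order 1):
  gamma(0) = phi_1 gamma(1) + c_0
  gamma(1) = phi_1 gamma(0) + c_1
Substituting the second into the first: gamma(0) (1 - phi_1^2) = c_0 + phi_1 c_1, so
  gamma(0) = (c_0 + phi_1 c_1) / (1 - phi_1^2) = (3.084474 + (0.279)(-0.42714)) / (1 - (0.279)^2) = 2.965302 / 0.922159 = 3.215608.
Therefore gamma(0) = 3.2156 (to 4 decimal places).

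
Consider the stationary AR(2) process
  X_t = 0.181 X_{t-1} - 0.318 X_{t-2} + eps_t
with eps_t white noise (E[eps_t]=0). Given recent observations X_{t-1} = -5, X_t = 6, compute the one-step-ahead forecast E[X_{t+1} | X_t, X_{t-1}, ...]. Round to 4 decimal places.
E[X_{t+1} \mid \mathcal F_t] = 2.6760

For an AR(p) model X_t = c + sum_i phi_i X_{t-i} + eps_t, the
one-step-ahead conditional mean is
  E[X_{t+1} | X_t, ...] = c + sum_i phi_i X_{t+1-i}.
Substitute known values:
  E[X_{t+1} | ...] = (0.181) * (6) + (-0.318) * (-5)
                   = 2.6760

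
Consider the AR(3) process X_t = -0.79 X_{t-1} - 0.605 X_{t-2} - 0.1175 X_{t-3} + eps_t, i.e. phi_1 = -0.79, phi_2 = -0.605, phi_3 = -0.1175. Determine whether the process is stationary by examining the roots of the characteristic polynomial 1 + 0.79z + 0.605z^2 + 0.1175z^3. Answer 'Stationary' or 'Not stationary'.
\text{Stationary}

The AR(p) characteristic polynomial is P(z) = 1 + 0.79z + 0.605z^2 + 0.1175z^3.
Stationarity requires all roots to lie outside the unit circle, i.e. |z| > 1 for every root.
Degree 3: look for a simple real root z0 first, then factor out (1 - z/z0) and solve the remaining quadratic.
Testing z0 = -4: P(-4) = 1 + (0.79)(-4) + (0.605)(-4)^2 + (0.1175)(-4)^3
  = 1 + (-3.16) + (9.68) + (-7.52) = 0.  So z_0 = -4 is a root, |z_0| = 4.
Divide out the factor (1 + 0.25 z) = (1 - z/z0) (since 1/z0 = -0.25):
  P(z) = (1 + 0.25 z)(1 + (0.54) z + (0.47) z^2)
  [check: z-coef 0.54 - (-0.25) = 0.79; z^2-coef 0.47 - (-0.25)(0.54) = 0.605; z^3-coef -(-0.25)(0.47) = 0.1175.]
Remaining roots from the quadratic factor 1 + (0.54) z + (0.47) z^2:
  Set 1 + (0.54) z + (0.47) z^2 = 0, i.e. a z^2 + b z + c = 0 with a = 0.47, b = 0.54, c = 1.
  Discriminant D = b^2 - 4ac = (0.54)^2 - 4*(0.47)*1 = 0.2916 - (1.88) = -1.5884.
  D < 0, so the roots are the complex-conjugate pair z = (-b +/- i sqrt(-D)) / (2a) = -0.5745 +/- 1.3408i.
  For a conjugate pair |z|^2 = z * conj(z) = (product of roots) = c/a = 1/(0.47) = 2.12766, so |z| = sqrt(2.12766) = 1.4586 for both roots.
Moduli of all roots: 4.0000, 1.4586, 1.4586.
All moduli strictly greater than 1? Yes.
Verdict: Stationary.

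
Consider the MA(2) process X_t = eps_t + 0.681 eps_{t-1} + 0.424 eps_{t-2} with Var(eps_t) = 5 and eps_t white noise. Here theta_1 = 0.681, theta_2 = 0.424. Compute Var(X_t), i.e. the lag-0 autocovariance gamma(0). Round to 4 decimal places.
\gamma(0) = 8.2177

For an MA(q) process X_t = eps_t + sum_i theta_i eps_{t-i} with
Var(eps_t) = sigma^2, the variance is
  gamma(0) = sigma^2 * (1 + sum_i theta_i^2).
  sum_i theta_i^2 = (0.681)^2 + (0.424)^2 = 0.463761 + 0.179776 = 0.643537.
  gamma(0) = 5 * (1 + 0.643537) = 5 * 1.643537 = 8.217685, which rounds to 8.2177.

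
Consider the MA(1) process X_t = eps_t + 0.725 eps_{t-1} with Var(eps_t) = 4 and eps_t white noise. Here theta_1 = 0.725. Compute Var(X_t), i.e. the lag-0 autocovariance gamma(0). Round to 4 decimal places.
\gamma(0) = 6.1025

For an MA(q) process X_t = eps_t + sum_i theta_i eps_{t-i} with
Var(eps_t) = sigma^2, the variance is
  gamma(0) = sigma^2 * (1 + sum_i theta_i^2).
  sum_i theta_i^2 = (0.725)^2 = 0.525625.
  gamma(0) = 4 * (1 + 0.525625) = 4 * 1.525625 = 6.1025.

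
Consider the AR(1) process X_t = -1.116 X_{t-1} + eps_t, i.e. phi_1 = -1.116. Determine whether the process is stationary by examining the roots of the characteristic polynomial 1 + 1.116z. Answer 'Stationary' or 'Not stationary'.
\text{Not stationary}

The AR(p) characteristic polynomial is P(z) = 1 + 1.116z.
Stationarity requires all roots to lie outside the unit circle, i.e. |z| > 1 for every root.
This is linear in z: 1 + (1.116) z = 0  =>  z = -1/(1.116) = -0.896057,  |z| = 0.896057.
Moduli of all roots: 0.8961.
All moduli strictly greater than 1? No.
Verdict: Not stationary.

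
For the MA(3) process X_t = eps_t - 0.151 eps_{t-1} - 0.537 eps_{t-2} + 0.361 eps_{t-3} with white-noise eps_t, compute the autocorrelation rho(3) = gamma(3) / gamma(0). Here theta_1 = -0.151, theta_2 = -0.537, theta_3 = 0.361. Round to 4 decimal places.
\rho(3) = 0.2504

For an MA(q) process with theta_0 = 1, the autocovariance is
  gamma(k) = sigma^2 * sum_{i=0..q-k} theta_i * theta_{i+k},
and rho(k) = gamma(k) / gamma(0). Sigma^2 cancels.
  numerator   = (1)*(0.361) = 0.361.
  denominator = (1)^2 + (-0.151)^2 + (-0.537)^2 + (0.361)^2 = 1.441491.
  rho(3) = 0.361 / 1.441491 = 0.2504.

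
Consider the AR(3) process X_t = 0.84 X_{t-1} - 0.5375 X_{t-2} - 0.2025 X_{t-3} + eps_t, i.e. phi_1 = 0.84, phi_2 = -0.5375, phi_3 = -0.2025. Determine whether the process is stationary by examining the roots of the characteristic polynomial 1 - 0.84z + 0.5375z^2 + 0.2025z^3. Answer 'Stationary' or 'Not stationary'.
\text{Stationary}

The AR(p) characteristic polynomial is P(z) = 1 - 0.84z + 0.5375z^2 + 0.2025z^3.
Stationarity requires all roots to lie outside the unit circle, i.e. |z| > 1 for every root.
Degree 3: look for a simple real root z0 first, then factor out (1 - z/z0) and solve the remaining quadratic.
Testing z0 = -4: P(-4) = 1 + (-0.84)(-4) + (0.5375)(-4)^2 + (0.2025)(-4)^3
  = 1 + (3.36) + (8.6) + (-12.96) = 0.  So z_0 = -4 is a root, |z_0| = 4.
Divide out the factor (1 + 0.25 z) = (1 - z/z0) (since 1/z0 = -0.25):
  P(z) = (1 + 0.25 z)(1 + (-1.09) z + (0.81) z^2)
  [check: z-coef -1.09 - (-0.25) = -0.84; z^2-coef 0.81 - (-0.25)(-1.09) = 0.5375; z^3-coef -(-0.25)(0.81) = 0.2025.]
Remaining roots from the quadratic factor 1 + (-1.09) z + (0.81) z^2:
  Set 1 + (-1.09) z + (0.81) z^2 = 0, i.e. a z^2 + b z + c = 0 with a = 0.81, b = -1.09, c = 1.
  Discriminant D = b^2 - 4ac = (-1.09)^2 - 4*(0.81)*1 = 1.1881 - (3.24) = -2.0519.
  D < 0, so the roots are the complex-conjugate pair z = (-b +/- i sqrt(-D)) / (2a) = 0.6728 +/- 0.8842i.
  For a conjugate pair |z|^2 = z * conj(z) = (product of roots) = c/a = 1/(0.81) = 1.234568, so |z| = sqrt(1.234568) = 1.1111 for both roots.
Moduli of all roots: 4.0000, 1.1111, 1.1111.
All moduli strictly greater than 1? Yes.
Verdict: Stationary.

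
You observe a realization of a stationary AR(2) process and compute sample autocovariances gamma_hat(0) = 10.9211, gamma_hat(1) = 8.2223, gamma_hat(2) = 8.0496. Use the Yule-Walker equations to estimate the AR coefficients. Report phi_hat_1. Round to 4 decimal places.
\hat\phi_{1} = 0.4570

The Yule-Walker equations for an AR(p) process read, in matrix form,
  Gamma_p phi = r_p,   with   (Gamma_p)_{ij} = gamma(|i - j|),
                       (r_p)_i = gamma(i),   i,j = 1..p.
Substitute the sample gammas (Toeplitz matrix and right-hand side of size 2):
  Gamma_p = [[10.9211, 8.2223], [8.2223, 10.9211]]
  r_p     = [8.2223, 8.0496]
Written out:
  10.9211 phi_1 + 8.2223 phi_2 = 8.2223
  8.2223 phi_1 + 10.9211 phi_2 = 8.0496
Solve by Cramer's rule:
  det = gamma(0)^2 - gamma(1)^2 = (10.9211)^2 - (8.2223)^2 = 119.27042521 - 67.60621729 = 51.66420792
  phi_hat_1 = [gamma(1) gamma(0) - gamma(1) gamma(2)] / det = [(8.2223)(10.9211) - (8.2223)(8.0496)] / 51.66420792 = 23.61033445 / 51.66420792 = 0.457
  phi_hat_2 = [gamma(0) gamma(2) - gamma(1)^2] / det = [(10.9211)(8.0496) - (8.2223)^2] / 51.66420792 = 20.30426927 / 51.66420792 = 0.393
So phi_hat = [0.4570, 0.3930].
Therefore phi_hat_1 = 0.4570.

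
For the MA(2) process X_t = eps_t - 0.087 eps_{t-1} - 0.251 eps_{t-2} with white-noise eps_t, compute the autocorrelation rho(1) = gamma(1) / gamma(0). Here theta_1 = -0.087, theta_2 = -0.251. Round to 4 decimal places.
\rho(1) = -0.0609

For an MA(q) process with theta_0 = 1, the autocovariance is
  gamma(k) = sigma^2 * sum_{i=0..q-k} theta_i * theta_{i+k},
and rho(k) = gamma(k) / gamma(0). Sigma^2 cancels.
  numerator   = (1)*(-0.087) + (-0.087)*(-0.251) = -0.065163.
  denominator = (1)^2 + (-0.087)^2 + (-0.251)^2 = 1.07057.
  rho(1) = -0.065163 / 1.07057 = -0.0609.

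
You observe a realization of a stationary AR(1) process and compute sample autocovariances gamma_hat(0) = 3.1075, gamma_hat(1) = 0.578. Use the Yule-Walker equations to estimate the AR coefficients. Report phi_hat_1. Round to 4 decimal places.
\hat\phi_{1} = 0.1860

The Yule-Walker equations for an AR(p) process read, in matrix form,
  Gamma_p phi = r_p,   with   (Gamma_p)_{ij} = gamma(|i - j|),
                       (r_p)_i = gamma(i),   i,j = 1..p.
Substitute the sample gammas (Toeplitz matrix and right-hand side of size 1):
  Gamma_p = [[3.1075]]
  r_p     = [0.578]
With p = 1 this is the single equation gamma(0) phi_1 = gamma(1):
  phi_hat_1 = gamma(1) / gamma(0) = 0.578 / 3.1075 = 0.1860.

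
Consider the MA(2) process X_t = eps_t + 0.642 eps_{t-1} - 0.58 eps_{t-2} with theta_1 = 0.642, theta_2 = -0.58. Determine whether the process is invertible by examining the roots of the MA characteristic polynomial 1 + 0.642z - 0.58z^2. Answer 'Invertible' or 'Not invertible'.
\text{Not invertible}

The MA(q) characteristic polynomial is P(z) = 1 + 0.642z - 0.58z^2.
Invertibility requires all roots to lie outside the unit circle, i.e. |z| > 1 for every root.
Set 1 + (0.642) z + (-0.58) z^2 = 0, i.e. a z^2 + b z + c = 0 with a = -0.58, b = 0.642, c = 1.
Discriminant D = b^2 - 4ac = (0.642)^2 - 4*(-0.58)*1 = 0.412164 - (-2.32) = 2.732164.
D >= 0, so the roots are real: z = (-b +/- sqrt(D)) / (2a) = (-0.642 +/- 1.652926) / (-1.16).
  z_1 = (-0.642 + 1.652926) / (-1.16) = -0.8715,   |z_1| = 0.8715.
  z_2 = (-0.642 - 1.652926) / (-1.16) = 1.9784,   |z_2| = 1.9784.
Moduli of all roots: 0.8715, 1.9784.
All moduli strictly greater than 1? No.
Verdict: Not invertible.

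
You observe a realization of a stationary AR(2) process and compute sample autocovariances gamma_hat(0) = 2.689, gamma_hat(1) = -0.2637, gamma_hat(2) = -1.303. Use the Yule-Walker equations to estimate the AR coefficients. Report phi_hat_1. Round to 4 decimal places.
\hat\phi_{1} = -0.1470

The Yule-Walker equations for an AR(p) process read, in matrix form,
  Gamma_p phi = r_p,   with   (Gamma_p)_{ij} = gamma(|i - j|),
                       (r_p)_i = gamma(i),   i,j = 1..p.
Substitute the sample gammas (Toeplitz matrix and right-hand side of size 2):
  Gamma_p = [[2.689, -0.2637], [-0.2637, 2.689]]
  r_p     = [-0.2637, -1.303]
Written out:
  2.689 phi_1 - 0.2637 phi_2 = -0.2637
  -0.2637 phi_1 + 2.689 phi_2 = -1.303
Solve by Cramer's rule:
  det = gamma(0)^2 - gamma(1)^2 = (2.689)^2 - (-0.2637)^2 = 7.230721 - 0.06953769 = 7.16118331
  phi_hat_1 = [gamma(1) gamma(0) - gamma(1) gamma(2)] / det = [(-0.2637)(2.689) - (-0.2637)(-1.303)] / 7.16118331 = -1.0526904 / 7.16118331 = -0.147
  phi_hat_2 = [gamma(0) gamma(2) - gamma(1)^2] / det = [(2.689)(-1.303) - (-0.2637)^2] / 7.16118331 = -3.57330469 / 7.16118331 = -0.499
So phi_hat = [-0.1470, -0.4990].
Therefore phi_hat_1 = -0.1470.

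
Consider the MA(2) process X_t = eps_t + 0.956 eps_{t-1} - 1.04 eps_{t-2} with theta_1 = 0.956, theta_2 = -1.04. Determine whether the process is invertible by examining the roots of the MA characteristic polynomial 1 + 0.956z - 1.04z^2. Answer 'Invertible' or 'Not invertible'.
\text{Not invertible}

The MA(q) characteristic polynomial is P(z) = 1 + 0.956z - 1.04z^2.
Invertibility requires all roots to lie outside the unit circle, i.e. |z| > 1 for every root.
Set 1 + (0.956) z + (-1.04) z^2 = 0, i.e. a z^2 + b z + c = 0 with a = -1.04, b = 0.956, c = 1.
Discriminant D = b^2 - 4ac = (0.956)^2 - 4*(-1.04)*1 = 0.913936 - (-4.16) = 5.073936.
D >= 0, so the roots are real: z = (-b +/- sqrt(D)) / (2a) = (-0.956 +/- 2.25254) / (-2.08).
  z_1 = (-0.956 + 2.25254) / (-2.08) = -0.6233,   |z_1| = 0.6233.
  z_2 = (-0.956 - 2.25254) / (-2.08) = 1.5426,   |z_2| = 1.5426.
Moduli of all roots: 0.6233, 1.5426.
All moduli strictly greater than 1? No.
Verdict: Not invertible.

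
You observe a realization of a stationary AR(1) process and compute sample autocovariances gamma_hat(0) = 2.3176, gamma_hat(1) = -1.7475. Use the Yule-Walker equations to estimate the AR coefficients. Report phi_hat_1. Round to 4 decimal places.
\hat\phi_{1} = -0.7540

The Yule-Walker equations for an AR(p) process read, in matrix form,
  Gamma_p phi = r_p,   with   (Gamma_p)_{ij} = gamma(|i - j|),
                       (r_p)_i = gamma(i),   i,j = 1..p.
Substitute the sample gammas (Toeplitz matrix and right-hand side of size 1):
  Gamma_p = [[2.3176]]
  r_p     = [-1.7475]
With p = 1 this is the single equation gamma(0) phi_1 = gamma(1):
  phi_hat_1 = gamma(1) / gamma(0) = -1.7475 / 2.3176 = -0.7540.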